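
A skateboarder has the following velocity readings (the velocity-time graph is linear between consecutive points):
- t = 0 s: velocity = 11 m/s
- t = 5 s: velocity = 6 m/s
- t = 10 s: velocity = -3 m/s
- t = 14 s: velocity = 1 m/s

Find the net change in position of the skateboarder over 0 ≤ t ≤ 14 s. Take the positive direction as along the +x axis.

46 m

Displacement is the signed area under the v-t curve.
0–5 s: ½(11 + 6)(5) = 42.5 m
5–10 s: ½(6 + -3)(5) = 7.5 m
10–14 s: ½(-3 + 1)(4) = -4 m
Net displacement = 46 m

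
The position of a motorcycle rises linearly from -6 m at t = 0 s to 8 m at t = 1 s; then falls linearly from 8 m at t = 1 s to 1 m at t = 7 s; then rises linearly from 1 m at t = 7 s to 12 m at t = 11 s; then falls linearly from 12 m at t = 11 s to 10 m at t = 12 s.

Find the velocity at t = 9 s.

2.75 m/s

Velocity is the slope of the x-t graph on 7–11 s: (12 − 1)/(11 − 7) = 2.75 m/s.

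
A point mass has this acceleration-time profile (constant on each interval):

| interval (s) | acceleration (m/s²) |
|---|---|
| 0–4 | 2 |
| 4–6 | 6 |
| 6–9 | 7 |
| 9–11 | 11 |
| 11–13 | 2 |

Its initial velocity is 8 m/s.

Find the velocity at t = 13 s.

Δv equals the area under the a-t graph; then v = v₀ + Δv.
0–4 s: 2 × 4 = 8 m/s
4–6 s: 6 × 2 = 12 m/s
6–9 s: 7 × 3 = 21 m/s
9–11 s: 11 × 2 = 22 m/s
11–13 s: 2 × 2 = 4 m/s
Δv = 67 m/s, so v(13) = 8 + (67) = 75 m/s.

75 m/s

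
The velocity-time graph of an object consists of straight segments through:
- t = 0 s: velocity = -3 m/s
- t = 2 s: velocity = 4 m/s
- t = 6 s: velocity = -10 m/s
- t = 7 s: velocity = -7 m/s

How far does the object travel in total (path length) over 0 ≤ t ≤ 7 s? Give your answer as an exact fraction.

Total distance travelled is ∫|v| dt — sum the magnitudes of each area piece.
0–2 s: v = 0 at t = 6/7 s; triangle areas 9/7 + 16/7 = 25/7 m
2–6 s: v = 0 at t = 22/7 s; triangle areas 16/7 + 100/7 = 116/7 m
6–7 s: |½(-10 + -7)(1)| = 8.5 m
Total distance = 401/14 m

401/14 m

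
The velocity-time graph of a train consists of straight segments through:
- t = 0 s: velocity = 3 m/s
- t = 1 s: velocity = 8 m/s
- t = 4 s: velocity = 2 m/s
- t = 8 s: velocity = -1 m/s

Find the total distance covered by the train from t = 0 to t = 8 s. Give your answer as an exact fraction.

143/6 m

Distance (not displacement) is the total path length: add the absolute areas under v-t.
0–1 s: |½(3 + 8)(1)| = 5.5 m
1–4 s: |½(8 + 2)(3)| = 15 m
4–8 s: v = 0 at t = 20/3 s; triangle areas 8/3 + 2/3 = 10/3 m
Total distance = 143/6 m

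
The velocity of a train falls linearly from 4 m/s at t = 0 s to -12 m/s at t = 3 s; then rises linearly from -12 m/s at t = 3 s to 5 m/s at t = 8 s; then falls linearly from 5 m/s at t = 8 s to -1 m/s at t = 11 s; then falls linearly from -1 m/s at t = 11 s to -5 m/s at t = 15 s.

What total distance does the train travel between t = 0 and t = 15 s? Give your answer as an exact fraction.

992/17 m

Total distance travelled is ∫|v| dt — sum the magnitudes of each area piece.
0–3 s: v = 0 at t = 0.75 s; triangle areas 1.5 + 13.5 = 15 m
3–8 s: v = 0 at t = 111/17 s; triangle areas 360/17 + 125/34 = 845/34 m
8–11 s: v = 0 at t = 10.5 s; triangle areas 6.25 + 0.25 = 6.5 m
11–15 s: |½(-1 + -5)(4)| = 12 m
Total distance = 992/17 m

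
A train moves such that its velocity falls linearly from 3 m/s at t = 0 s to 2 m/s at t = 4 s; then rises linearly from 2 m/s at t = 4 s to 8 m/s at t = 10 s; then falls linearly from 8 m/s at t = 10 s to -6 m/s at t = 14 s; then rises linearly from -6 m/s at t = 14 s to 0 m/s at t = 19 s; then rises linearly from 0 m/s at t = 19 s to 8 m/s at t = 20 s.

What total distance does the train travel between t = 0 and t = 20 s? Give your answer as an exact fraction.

513/7 m

Total distance travelled is ∫|v| dt — sum the magnitudes of each area piece.
0–4 s: |½(3 + 2)(4)| = 10 m
4–10 s: |½(2 + 8)(6)| = 30 m
10–14 s: v = 0 at t = 86/7 s; triangle areas 64/7 + 36/7 = 100/7 m
14–19 s: |½(-6 + 0)(5)| = 15 m
19–20 s: |½(0 + 8)(1)| = 4 m
Total distance = 513/7 m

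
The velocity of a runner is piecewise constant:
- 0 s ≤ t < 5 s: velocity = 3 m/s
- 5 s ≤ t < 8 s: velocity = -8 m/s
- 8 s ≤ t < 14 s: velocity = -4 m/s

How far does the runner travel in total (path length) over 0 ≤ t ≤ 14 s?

Total distance travelled is ∫|v| dt — sum the magnitudes of each area piece.
0–5 s: |3| × 5 = 15 m
5–8 s: |-8| × 3 = 24 m
8–14 s: |-4| × 6 = 24 m
Total distance = 63 m

63 m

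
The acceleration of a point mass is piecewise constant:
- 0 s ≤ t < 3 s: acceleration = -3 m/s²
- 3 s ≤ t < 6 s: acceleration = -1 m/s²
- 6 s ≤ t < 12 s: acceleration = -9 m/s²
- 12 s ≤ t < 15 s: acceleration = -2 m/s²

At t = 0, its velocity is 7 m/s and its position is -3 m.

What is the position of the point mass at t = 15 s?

-384 m

On each constant-a segment, Δv = aΔt and Δx = v₀Δt + ½aΔt²; chain segment to segment.
0–3 s: v starts 7 m/s; Δx = 7·3 + ½·-3·3² = 7.5 m; v ends -2 m/s.
3–6 s: v starts -2 m/s; Δx = -2·3 + ½·-1·3² = -10.5 m; v ends -5 m/s.
6–12 s: v starts -5 m/s; Δx = -5·6 + ½·-9·6² = -192 m; v ends -59 m/s.
12–15 s: v starts -59 m/s; Δx = -59·3 + ½·-2·3² = -186 m; v ends -65 m/s.
x(15) = -3 + Σ Δx = -384 m.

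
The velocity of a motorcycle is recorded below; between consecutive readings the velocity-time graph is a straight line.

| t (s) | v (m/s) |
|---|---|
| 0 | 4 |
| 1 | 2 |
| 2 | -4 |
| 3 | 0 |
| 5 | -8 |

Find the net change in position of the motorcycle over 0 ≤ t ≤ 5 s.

-8 m

Net displacement equals the area under the velocity-time graph (areas below the axis count negative).
0–1 s: ½(4 + 2)(1) = 3 m
1–2 s: ½(2 + -4)(1) = -1 m
2–3 s: ½(-4 + 0)(1) = -2 m
3–5 s: ½(0 + -8)(2) = -8 m
Net displacement = -8 m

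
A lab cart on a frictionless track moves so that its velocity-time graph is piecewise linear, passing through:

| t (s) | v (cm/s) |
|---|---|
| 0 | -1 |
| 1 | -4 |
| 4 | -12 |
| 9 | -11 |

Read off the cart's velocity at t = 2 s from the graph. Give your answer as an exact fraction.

On 1–4 s the graph is linear from -4 to -12 cm/s: v(2) = -4 + (-12 − -4)·(2 − 1)/(4 − 1) = -20/3 cm/s.

-20/3 cm/s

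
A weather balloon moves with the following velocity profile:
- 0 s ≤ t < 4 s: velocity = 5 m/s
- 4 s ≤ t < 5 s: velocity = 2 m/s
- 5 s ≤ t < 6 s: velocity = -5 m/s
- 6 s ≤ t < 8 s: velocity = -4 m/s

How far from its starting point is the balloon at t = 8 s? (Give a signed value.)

9 m

Displacement is the signed area under the v-t curve.
0–4 s: 5 × 4 = 20 m
4–5 s: 2 × 1 = 2 m
5–6 s: -5 × 1 = -5 m
6–8 s: -4 × 2 = -8 m
Net displacement = 9 m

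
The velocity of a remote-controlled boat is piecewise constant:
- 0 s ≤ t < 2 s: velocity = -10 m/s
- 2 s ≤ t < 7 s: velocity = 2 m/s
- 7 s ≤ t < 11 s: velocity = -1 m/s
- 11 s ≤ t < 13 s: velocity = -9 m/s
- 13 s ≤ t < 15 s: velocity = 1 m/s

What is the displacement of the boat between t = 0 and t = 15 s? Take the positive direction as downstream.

Net displacement equals the area under the velocity-time graph (areas below the axis count negative).
0–2 s: -10 × 2 = -20 m
2–7 s: 2 × 5 = 10 m
7–11 s: -1 × 4 = -4 m
11–13 s: -9 × 2 = -18 m
13–15 s: 1 × 2 = 2 m
Net displacement = -30 m

-30 m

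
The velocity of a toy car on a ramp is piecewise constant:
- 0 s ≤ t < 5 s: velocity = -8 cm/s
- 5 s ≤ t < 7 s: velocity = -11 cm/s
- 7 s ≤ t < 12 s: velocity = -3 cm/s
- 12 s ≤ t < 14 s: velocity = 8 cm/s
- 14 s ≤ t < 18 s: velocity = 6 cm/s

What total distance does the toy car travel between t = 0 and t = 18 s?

117 cm

Distance (not displacement) is the total path length: add the absolute areas under v-t.
0–5 s: |-8| × 5 = 40 cm
5–7 s: |-11| × 2 = 22 cm
7–12 s: |-3| × 5 = 15 cm
12–14 s: |8| × 2 = 16 cm
14–18 s: |6| × 4 = 24 cm
Total distance = 117 cm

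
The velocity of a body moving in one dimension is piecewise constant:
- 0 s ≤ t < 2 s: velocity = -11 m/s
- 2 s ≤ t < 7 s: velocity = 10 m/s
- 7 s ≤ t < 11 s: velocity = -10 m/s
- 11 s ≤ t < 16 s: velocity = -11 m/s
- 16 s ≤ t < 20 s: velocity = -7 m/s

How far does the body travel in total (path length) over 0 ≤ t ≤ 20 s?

195 m

Total distance travelled is ∫|v| dt — sum the magnitudes of each area piece.
0–2 s: |-11| × 2 = 22 m
2–7 s: |10| × 5 = 50 m
7–11 s: |-10| × 4 = 40 m
11–16 s: |-11| × 5 = 55 m
16–20 s: |-7| × 4 = 28 m
Total distance = 195 m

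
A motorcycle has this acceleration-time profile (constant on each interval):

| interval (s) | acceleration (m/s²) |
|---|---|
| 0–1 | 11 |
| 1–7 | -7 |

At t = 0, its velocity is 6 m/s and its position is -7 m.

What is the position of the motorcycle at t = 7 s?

-19.5 m

On each constant-a segment, Δv = aΔt and Δx = v₀Δt + ½aΔt²; chain segment to segment.
0–1 s: v starts 6 m/s; Δx = 6·1 + ½·11·1² = 11.5 m; v ends 17 m/s.
1–7 s: v starts 17 m/s; Δx = 17·6 + ½·-7·6² = -24 m; v ends -25 m/s.
x(7) = -7 + Σ Δx = -19.5 m.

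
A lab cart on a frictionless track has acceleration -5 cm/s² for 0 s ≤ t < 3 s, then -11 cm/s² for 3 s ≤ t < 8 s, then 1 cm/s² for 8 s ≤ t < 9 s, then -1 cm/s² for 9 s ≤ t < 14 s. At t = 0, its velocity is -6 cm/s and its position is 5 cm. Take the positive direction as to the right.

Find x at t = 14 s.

On each constant-a segment, Δv = aΔt and Δx = v₀Δt + ½aΔt²; chain segment to segment.
0–3 s: v starts -6 cm/s; Δx = -6·3 + ½·-5·3² = -40.5 cm; v ends -21 cm/s.
3–8 s: v starts -21 cm/s; Δx = -21·5 + ½·-11·5² = -242.5 cm; v ends -76 cm/s.
8–9 s: v starts -76 cm/s; Δx = -76·1 + ½·1·1² = -75.5 cm; v ends -75 cm/s.
9–14 s: v starts -75 cm/s; Δx = -75·5 + ½·-1·5² = -387.5 cm; v ends -80 cm/s.
x(14) = 5 + Σ Δx = -741 cm.

-741 cm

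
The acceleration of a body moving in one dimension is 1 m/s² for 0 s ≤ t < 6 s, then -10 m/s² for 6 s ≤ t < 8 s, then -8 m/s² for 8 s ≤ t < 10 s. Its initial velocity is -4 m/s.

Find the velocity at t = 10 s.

Δv equals the area under the a-t graph; then v = v₀ + Δv.
0–6 s: 1 × 6 = 6 m/s
6–8 s: -10 × 2 = -20 m/s
8–10 s: -8 × 2 = -16 m/s
Δv = -30 m/s, so v(10) = -4 + (-30) = -34 m/s.

-34 m/s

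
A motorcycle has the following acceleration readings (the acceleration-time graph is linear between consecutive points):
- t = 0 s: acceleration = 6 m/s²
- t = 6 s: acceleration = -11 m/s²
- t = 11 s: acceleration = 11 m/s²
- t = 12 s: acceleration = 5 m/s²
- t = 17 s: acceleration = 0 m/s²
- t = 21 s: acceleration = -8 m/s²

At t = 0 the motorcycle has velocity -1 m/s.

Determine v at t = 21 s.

Δv equals the area under the a-t graph; then v = v₀ + Δv.
0–6 s: ½(6 + -11)(6) = -15 m/s
6–11 s: ½(-11 + 11)(5) = 0 m/s
11–12 s: ½(11 + 5)(1) = 8 m/s
12–17 s: ½(5 + 0)(5) = 12.5 m/s
17–21 s: ½(0 + -8)(4) = -16 m/s
Δv = -10.5 m/s, so v(21) = -1 + (-10.5) = -11.5 m/s.

-11.5 m/s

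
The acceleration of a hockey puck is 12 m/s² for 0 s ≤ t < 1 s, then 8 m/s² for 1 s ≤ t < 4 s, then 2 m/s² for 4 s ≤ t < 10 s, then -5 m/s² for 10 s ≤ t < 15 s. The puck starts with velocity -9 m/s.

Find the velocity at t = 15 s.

14 m/s

Δv equals the area under the a-t graph; then v = v₀ + Δv.
0–1 s: 12 × 1 = 12 m/s
1–4 s: 8 × 3 = 24 m/s
4–10 s: 2 × 6 = 12 m/s
10–15 s: -5 × 5 = -25 m/s
Δv = 23 m/s, so v(15) = -9 + (23) = 14 m/s.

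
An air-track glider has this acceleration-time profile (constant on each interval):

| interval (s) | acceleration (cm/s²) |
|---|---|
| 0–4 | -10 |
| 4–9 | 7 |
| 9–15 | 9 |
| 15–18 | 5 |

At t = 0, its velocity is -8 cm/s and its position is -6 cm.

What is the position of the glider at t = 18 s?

On each constant-a segment, Δv = aΔt and Δx = v₀Δt + ½aΔt²; chain segment to segment.
0–4 s: v starts -8 cm/s; Δx = -8·4 + ½·-10·4² = -112 cm; v ends -48 cm/s.
4–9 s: v starts -48 cm/s; Δx = -48·5 + ½·7·5² = -152.5 cm; v ends -13 cm/s.
9–15 s: v starts -13 cm/s; Δx = -13·6 + ½·9·6² = 84 cm; v ends 41 cm/s.
15–18 s: v starts 41 cm/s; Δx = 41·3 + ½·5·3² = 145.5 cm; v ends 56 cm/s.
x(18) = -6 + Σ Δx = -41 cm.

-41 cm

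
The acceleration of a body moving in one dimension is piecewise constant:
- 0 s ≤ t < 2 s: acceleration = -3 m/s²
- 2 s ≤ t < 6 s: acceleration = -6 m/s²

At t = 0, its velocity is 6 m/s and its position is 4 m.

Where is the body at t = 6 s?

On each constant-a segment, Δv = aΔt and Δx = v₀Δt + ½aΔt²; chain segment to segment.
0–2 s: v starts 6 m/s; Δx = 6·2 + ½·-3·2² = 6 m; v ends 0 m/s.
2–6 s: v starts 0 m/s; Δx = 0·4 + ½·-6·4² = -48 m; v ends -24 m/s.
x(6) = 4 + Σ Δx = -38 m.

-38 m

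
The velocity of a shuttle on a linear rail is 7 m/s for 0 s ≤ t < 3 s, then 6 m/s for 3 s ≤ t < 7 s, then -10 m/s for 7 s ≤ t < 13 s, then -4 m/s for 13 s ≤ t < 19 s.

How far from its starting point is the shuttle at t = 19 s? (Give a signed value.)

-39 m

Net displacement equals the area under the velocity-time graph (areas below the axis count negative).
0–3 s: 7 × 3 = 21 m
3–7 s: 6 × 4 = 24 m
7–13 s: -10 × 6 = -60 m
13–19 s: -4 × 6 = -24 m
Net displacement = -39 m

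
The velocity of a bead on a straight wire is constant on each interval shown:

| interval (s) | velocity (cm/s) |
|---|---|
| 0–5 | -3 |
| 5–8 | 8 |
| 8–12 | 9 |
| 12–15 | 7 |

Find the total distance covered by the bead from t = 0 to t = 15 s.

Total distance travelled is ∫|v| dt — sum the magnitudes of each area piece.
0–5 s: |-3| × 5 = 15 cm
5–8 s: |8| × 3 = 24 cm
8–12 s: |9| × 4 = 36 cm
12–15 s: |7| × 3 = 21 cm
Total distance = 96 cm

96 cm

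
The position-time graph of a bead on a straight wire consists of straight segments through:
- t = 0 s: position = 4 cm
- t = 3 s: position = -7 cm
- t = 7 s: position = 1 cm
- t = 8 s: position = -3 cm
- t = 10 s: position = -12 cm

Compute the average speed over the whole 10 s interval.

Average speed = (total path length)/(elapsed time); on a piecewise-linear x-t graph the path length is Σ|Δx|.
0–3 s: |Δx| = |-7 − 4| = 11 cm
3–7 s: |Δx| = |1 − -7| = 8 cm
7–8 s: |Δx| = |-3 − 1| = 4 cm
8–10 s: |Δx| = |-12 − -3| = 9 cm
Total path = 32 cm; average speed = 32/10 = 3.2 cm/s.

3.2 cm/s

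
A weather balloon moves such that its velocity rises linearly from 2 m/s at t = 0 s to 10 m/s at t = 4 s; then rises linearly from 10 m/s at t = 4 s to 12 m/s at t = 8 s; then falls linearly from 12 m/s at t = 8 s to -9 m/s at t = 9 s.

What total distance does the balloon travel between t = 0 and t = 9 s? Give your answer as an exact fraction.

Total distance travelled is ∫|v| dt — sum the magnitudes of each area piece.
0–4 s: |½(2 + 10)(4)| = 24 m
4–8 s: |½(10 + 12)(4)| = 44 m
8–9 s: v = 0 at t = 60/7 s; triangle areas 24/7 + 27/14 = 75/14 m
Total distance = 1027/14 m

1027/14 m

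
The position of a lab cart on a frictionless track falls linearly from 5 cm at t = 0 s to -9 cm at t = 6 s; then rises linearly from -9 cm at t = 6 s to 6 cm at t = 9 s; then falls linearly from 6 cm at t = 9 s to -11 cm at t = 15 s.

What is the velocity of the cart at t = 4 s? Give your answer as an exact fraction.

-7/3 cm/s

Velocity is the slope of the x-t graph on 0–6 s: (-9 − 5)/(6 − 0) = -7/3 cm/s.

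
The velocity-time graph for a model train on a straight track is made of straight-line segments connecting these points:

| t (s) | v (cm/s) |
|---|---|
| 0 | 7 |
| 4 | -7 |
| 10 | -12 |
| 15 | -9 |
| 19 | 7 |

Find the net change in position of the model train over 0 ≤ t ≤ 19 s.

-113.5 cm

Net displacement equals the area under the velocity-time graph (areas below the axis count negative).
0–4 s: ½(7 + -7)(4) = 0 cm
4–10 s: ½(-7 + -12)(6) = -57 cm
10–15 s: ½(-12 + -9)(5) = -52.5 cm
15–19 s: ½(-9 + 7)(4) = -4 cm
Net displacement = -113.5 cm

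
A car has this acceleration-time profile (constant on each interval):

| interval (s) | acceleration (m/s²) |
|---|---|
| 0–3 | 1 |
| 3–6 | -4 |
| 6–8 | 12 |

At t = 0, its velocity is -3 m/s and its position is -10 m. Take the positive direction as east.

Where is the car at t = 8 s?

-32.5 m

On each constant-a segment, Δv = aΔt and Δx = v₀Δt + ½aΔt²; chain segment to segment.
0–3 s: v starts -3 m/s; Δx = -3·3 + ½·1·3² = -4.5 m; v ends 0 m/s.
3–6 s: v starts 0 m/s; Δx = 0·3 + ½·-4·3² = -18 m; v ends -12 m/s.
6–8 s: v starts -12 m/s; Δx = -12·2 + ½·12·2² = 0 m; v ends 12 m/s.
x(8) = -10 + Σ Δx = -32.5 m.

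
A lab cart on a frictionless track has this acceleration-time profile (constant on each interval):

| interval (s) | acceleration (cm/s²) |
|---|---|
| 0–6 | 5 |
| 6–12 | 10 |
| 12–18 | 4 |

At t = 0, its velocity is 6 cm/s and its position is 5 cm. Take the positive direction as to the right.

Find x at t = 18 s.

1175 cm

On each constant-a segment, Δv = aΔt and Δx = v₀Δt + ½aΔt²; chain segment to segment.
0–6 s: v starts 6 cm/s; Δx = 6·6 + ½·5·6² = 126 cm; v ends 36 cm/s.
6–12 s: v starts 36 cm/s; Δx = 36·6 + ½·10·6² = 396 cm; v ends 96 cm/s.
12–18 s: v starts 96 cm/s; Δx = 96·6 + ½·4·6² = 648 cm; v ends 120 cm/s.
x(18) = 5 + Σ Δx = 1175 cm.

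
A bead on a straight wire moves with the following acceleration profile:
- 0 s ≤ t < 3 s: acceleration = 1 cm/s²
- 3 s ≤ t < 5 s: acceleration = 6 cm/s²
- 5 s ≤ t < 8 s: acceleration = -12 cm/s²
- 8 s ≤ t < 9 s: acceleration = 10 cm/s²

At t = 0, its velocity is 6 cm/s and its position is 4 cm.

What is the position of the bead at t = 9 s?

55.5 cm

On each constant-a segment, Δv = aΔt and Δx = v₀Δt + ½aΔt²; chain segment to segment.
0–3 s: v starts 6 cm/s; Δx = 6·3 + ½·1·3² = 22.5 cm; v ends 9 cm/s.
3–5 s: v starts 9 cm/s; Δx = 9·2 + ½·6·2² = 30 cm; v ends 21 cm/s.
5–8 s: v starts 21 cm/s; Δx = 21·3 + ½·-12·3² = 9 cm; v ends -15 cm/s.
8–9 s: v starts -15 cm/s; Δx = -15·1 + ½·10·1² = -10 cm; v ends -5 cm/s.
x(9) = 4 + Σ Δx = 55.5 cm.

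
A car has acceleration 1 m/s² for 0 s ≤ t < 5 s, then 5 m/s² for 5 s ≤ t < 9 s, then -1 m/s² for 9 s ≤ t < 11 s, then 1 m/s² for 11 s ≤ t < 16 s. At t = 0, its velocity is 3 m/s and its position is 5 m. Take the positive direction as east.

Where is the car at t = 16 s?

301 m

On each constant-a segment, Δv = aΔt and Δx = v₀Δt + ½aΔt²; chain segment to segment.
0–5 s: v starts 3 m/s; Δx = 3·5 + ½·1·5² = 27.5 m; v ends 8 m/s.
5–9 s: v starts 8 m/s; Δx = 8·4 + ½·5·4² = 72 m; v ends 28 m/s.
9–11 s: v starts 28 m/s; Δx = 28·2 + ½·-1·2² = 54 m; v ends 26 m/s.
11–16 s: v starts 26 m/s; Δx = 26·5 + ½·1·5² = 142.5 m; v ends 31 m/s.
x(16) = 5 + Σ Δx = 301 m.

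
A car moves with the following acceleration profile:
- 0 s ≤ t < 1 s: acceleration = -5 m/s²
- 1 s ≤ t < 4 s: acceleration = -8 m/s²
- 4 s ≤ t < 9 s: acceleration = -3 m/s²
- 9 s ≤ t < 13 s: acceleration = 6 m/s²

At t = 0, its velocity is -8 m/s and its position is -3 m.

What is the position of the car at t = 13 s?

On each constant-a segment, Δv = aΔt and Δx = v₀Δt + ½aΔt²; chain segment to segment.
0–1 s: v starts -8 m/s; Δx = -8·1 + ½·-5·1² = -10.5 m; v ends -13 m/s.
1–4 s: v starts -13 m/s; Δx = -13·3 + ½·-8·3² = -75 m; v ends -37 m/s.
4–9 s: v starts -37 m/s; Δx = -37·5 + ½·-3·5² = -222.5 m; v ends -52 m/s.
9–13 s: v starts -52 m/s; Δx = -52·4 + ½·6·4² = -160 m; v ends -28 m/s.
x(13) = -3 + Σ Δx = -471 m.

-471 m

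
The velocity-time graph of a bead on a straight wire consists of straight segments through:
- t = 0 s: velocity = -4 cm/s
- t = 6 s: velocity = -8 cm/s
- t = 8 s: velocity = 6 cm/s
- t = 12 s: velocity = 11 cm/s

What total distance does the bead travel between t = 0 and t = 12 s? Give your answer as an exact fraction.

Total distance travelled is ∫|v| dt — sum the magnitudes of each area piece.
0–6 s: |½(-4 + -8)(6)| = 36 cm
6–8 s: v = 0 at t = 50/7 s; triangle areas 32/7 + 18/7 = 50/7 cm
8–12 s: |½(6 + 11)(4)| = 34 cm
Total distance = 540/7 cm

540/7 cm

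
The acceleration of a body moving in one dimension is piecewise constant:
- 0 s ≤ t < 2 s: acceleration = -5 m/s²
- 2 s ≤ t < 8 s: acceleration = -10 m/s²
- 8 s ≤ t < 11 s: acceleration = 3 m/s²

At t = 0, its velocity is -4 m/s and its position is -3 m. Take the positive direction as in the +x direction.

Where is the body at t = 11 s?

On each constant-a segment, Δv = aΔt and Δx = v₀Δt + ½aΔt²; chain segment to segment.
0–2 s: v starts -4 m/s; Δx = -4·2 + ½·-5·2² = -18 m; v ends -14 m/s.
2–8 s: v starts -14 m/s; Δx = -14·6 + ½·-10·6² = -264 m; v ends -74 m/s.
8–11 s: v starts -74 m/s; Δx = -74·3 + ½·3·3² = -208.5 m; v ends -65 m/s.
x(11) = -3 + Σ Δx = -493.5 m.

-493.5 m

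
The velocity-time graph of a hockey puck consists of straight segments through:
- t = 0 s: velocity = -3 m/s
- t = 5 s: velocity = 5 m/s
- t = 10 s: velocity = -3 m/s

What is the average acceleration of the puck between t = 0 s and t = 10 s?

0 m/s²

Average acceleration = Δv/Δt = (-3 − -3)/(10 − 0) = 0 m/s².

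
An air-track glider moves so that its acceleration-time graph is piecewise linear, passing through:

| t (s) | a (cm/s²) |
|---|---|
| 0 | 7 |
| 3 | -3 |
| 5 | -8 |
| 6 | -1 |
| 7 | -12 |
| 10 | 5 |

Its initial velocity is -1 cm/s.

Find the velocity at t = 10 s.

-27.5 cm/s

Δv equals the area under the a-t graph; then v = v₀ + Δv.
0–3 s: ½(7 + -3)(3) = 6 cm/s
3–5 s: ½(-3 + -8)(2) = -11 cm/s
5–6 s: ½(-8 + -1)(1) = -4.5 cm/s
6–7 s: ½(-1 + -12)(1) = -6.5 cm/s
7–10 s: ½(-12 + 5)(3) = -10.5 cm/s
Δv = -26.5 cm/s, so v(10) = -1 + (-26.5) = -27.5 cm/s.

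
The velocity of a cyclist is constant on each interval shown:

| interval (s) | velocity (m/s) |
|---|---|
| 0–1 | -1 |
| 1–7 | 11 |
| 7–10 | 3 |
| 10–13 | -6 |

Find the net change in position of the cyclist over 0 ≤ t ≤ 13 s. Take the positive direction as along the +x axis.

Displacement is the signed area under the v-t curve.
0–1 s: -1 × 1 = -1 m
1–7 s: 11 × 6 = 66 m
7–10 s: 3 × 3 = 9 m
10–13 s: -6 × 3 = -18 m
Net displacement = 56 m

56 m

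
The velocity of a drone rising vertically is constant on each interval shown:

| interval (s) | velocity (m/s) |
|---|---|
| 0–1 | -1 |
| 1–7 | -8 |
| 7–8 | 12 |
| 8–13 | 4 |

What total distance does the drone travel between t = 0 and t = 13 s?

81 m

Total distance travelled is ∫|v| dt — sum the magnitudes of each area piece.
0–1 s: |-1| × 1 = 1 m
1–7 s: |-8| × 6 = 48 m
7–8 s: |12| × 1 = 12 m
8–13 s: |4| × 5 = 20 m
Total distance = 81 m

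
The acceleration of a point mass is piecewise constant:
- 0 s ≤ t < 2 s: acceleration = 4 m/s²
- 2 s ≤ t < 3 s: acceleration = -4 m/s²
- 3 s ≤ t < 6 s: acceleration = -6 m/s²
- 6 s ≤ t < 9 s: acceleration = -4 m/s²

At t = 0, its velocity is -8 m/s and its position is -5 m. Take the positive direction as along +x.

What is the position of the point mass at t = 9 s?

On each constant-a segment, Δv = aΔt and Δx = v₀Δt + ½aΔt²; chain segment to segment.
0–2 s: v starts -8 m/s; Δx = -8·2 + ½·4·2² = -8 m; v ends 0 m/s.
2–3 s: v starts 0 m/s; Δx = 0·1 + ½·-4·1² = -2 m; v ends -4 m/s.
3–6 s: v starts -4 m/s; Δx = -4·3 + ½·-6·3² = -39 m; v ends -22 m/s.
6–9 s: v starts -22 m/s; Δx = -22·3 + ½·-4·3² = -84 m; v ends -34 m/s.
x(9) = -5 + Σ Δx = -138 m.

-138 m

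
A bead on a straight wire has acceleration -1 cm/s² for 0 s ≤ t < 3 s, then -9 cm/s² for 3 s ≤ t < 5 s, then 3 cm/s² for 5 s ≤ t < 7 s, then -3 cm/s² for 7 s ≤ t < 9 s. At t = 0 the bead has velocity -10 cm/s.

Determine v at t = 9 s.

-31 cm/s

Δv equals the area under the a-t graph; then v = v₀ + Δv.
0–3 s: -1 × 3 = -3 cm/s
3–5 s: -9 × 2 = -18 cm/s
5–7 s: 3 × 2 = 6 cm/s
7–9 s: -3 × 2 = -6 cm/s
Δv = -21 cm/s, so v(9) = -10 + (-21) = -31 cm/s.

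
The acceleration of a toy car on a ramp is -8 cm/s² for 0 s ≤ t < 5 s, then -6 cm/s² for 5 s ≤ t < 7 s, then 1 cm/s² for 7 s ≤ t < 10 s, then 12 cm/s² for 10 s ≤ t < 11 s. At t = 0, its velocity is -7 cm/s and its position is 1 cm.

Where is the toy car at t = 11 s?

On each constant-a segment, Δv = aΔt and Δx = v₀Δt + ½aΔt²; chain segment to segment.
0–5 s: v starts -7 cm/s; Δx = -7·5 + ½·-8·5² = -135 cm; v ends -47 cm/s.
5–7 s: v starts -47 cm/s; Δx = -47·2 + ½·-6·2² = -106 cm; v ends -59 cm/s.
7–10 s: v starts -59 cm/s; Δx = -59·3 + ½·1·3² = -172.5 cm; v ends -56 cm/s.
10–11 s: v starts -56 cm/s; Δx = -56·1 + ½·12·1² = -50 cm; v ends -44 cm/s.
x(11) = 1 + Σ Δx = -462.5 cm.

-462.5 cm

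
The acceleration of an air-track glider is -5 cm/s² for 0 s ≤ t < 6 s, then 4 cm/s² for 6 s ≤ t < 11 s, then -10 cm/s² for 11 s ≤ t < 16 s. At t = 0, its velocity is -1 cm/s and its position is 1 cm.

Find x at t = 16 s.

On each constant-a segment, Δv = aΔt and Δx = v₀Δt + ½aΔt²; chain segment to segment.
0–6 s: v starts -1 cm/s; Δx = -1·6 + ½·-5·6² = -96 cm; v ends -31 cm/s.
6–11 s: v starts -31 cm/s; Δx = -31·5 + ½·4·5² = -105 cm; v ends -11 cm/s.
11–16 s: v starts -11 cm/s; Δx = -11·5 + ½·-10·5² = -180 cm; v ends -61 cm/s.
x(16) = 1 + Σ Δx = -380 cm.

-380 cm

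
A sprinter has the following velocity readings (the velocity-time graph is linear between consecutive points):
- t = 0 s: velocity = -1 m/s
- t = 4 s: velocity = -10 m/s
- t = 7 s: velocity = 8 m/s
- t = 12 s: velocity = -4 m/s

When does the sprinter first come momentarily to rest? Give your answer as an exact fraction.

v changes sign on 4–7 s (from -10 to 8); the graph is linear there, so v = 0 at t = 4 + (10)·(7 − 4)/(8 − -10) = 17/3 s.

t = 17/3 s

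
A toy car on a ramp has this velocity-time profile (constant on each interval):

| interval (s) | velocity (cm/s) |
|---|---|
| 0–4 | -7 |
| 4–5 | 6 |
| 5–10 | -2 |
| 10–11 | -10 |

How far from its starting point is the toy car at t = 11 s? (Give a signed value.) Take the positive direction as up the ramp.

Displacement is the signed area under the v-t curve.
0–4 s: -7 × 4 = -28 cm
4–5 s: 6 × 1 = 6 cm
5–10 s: -2 × 5 = -10 cm
10–11 s: -10 × 1 = -10 cm
Net displacement = -42 cm

-42 cm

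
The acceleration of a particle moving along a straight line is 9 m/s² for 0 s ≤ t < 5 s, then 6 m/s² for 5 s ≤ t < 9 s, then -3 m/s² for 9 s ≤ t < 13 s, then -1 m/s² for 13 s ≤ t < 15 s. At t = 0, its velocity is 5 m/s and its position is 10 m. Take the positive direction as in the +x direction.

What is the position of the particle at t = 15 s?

On each constant-a segment, Δv = aΔt and Δx = v₀Δt + ½aΔt²; chain segment to segment.
0–5 s: v starts 5 m/s; Δx = 5·5 + ½·9·5² = 137.5 m; v ends 50 m/s.
5–9 s: v starts 50 m/s; Δx = 50·4 + ½·6·4² = 248 m; v ends 74 m/s.
9–13 s: v starts 74 m/s; Δx = 74·4 + ½·-3·4² = 272 m; v ends 62 m/s.
13–15 s: v starts 62 m/s; Δx = 62·2 + ½·-1·2² = 122 m; v ends 60 m/s.
x(15) = 10 + Σ Δx = 789.5 m.

789.5 m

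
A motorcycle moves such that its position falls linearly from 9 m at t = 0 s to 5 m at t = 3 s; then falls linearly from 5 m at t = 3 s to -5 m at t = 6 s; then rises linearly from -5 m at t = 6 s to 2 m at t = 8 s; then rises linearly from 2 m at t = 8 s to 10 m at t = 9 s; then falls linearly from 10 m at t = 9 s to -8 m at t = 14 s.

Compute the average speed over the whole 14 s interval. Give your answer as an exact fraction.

47/14 m/s

Average speed = (total path length)/(elapsed time); on a piecewise-linear x-t graph the path length is Σ|Δx|.
0–3 s: |Δx| = |5 − 9| = 4 m
3–6 s: |Δx| = |-5 − 5| = 10 m
6–8 s: |Δx| = |2 − -5| = 7 m
8–9 s: |Δx| = |10 − 2| = 8 m
9–14 s: |Δx| = |-8 − 10| = 18 m
Total path = 47 m; average speed = 47/14 = 47/14 m/s.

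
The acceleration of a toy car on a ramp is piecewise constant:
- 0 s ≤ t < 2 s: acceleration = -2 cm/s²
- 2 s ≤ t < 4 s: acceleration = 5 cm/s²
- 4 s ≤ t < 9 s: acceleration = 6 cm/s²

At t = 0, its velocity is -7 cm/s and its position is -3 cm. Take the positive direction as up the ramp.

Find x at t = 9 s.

37 cm

On each constant-a segment, Δv = aΔt and Δx = v₀Δt + ½aΔt²; chain segment to segment.
0–2 s: v starts -7 cm/s; Δx = -7·2 + ½·-2·2² = -18 cm; v ends -11 cm/s.
2–4 s: v starts -11 cm/s; Δx = -11·2 + ½·5·2² = -12 cm; v ends -1 cm/s.
4–9 s: v starts -1 cm/s; Δx = -1·5 + ½·6·5² = 70 cm; v ends 29 cm/s.
x(9) = -3 + Σ Δx = 37 cm.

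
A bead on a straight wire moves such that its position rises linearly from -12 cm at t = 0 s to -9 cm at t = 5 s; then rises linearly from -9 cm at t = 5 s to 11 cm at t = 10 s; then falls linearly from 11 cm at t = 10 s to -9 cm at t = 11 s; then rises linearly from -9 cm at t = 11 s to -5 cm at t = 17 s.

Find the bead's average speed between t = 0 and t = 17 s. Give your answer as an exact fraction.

Average speed = (total path length)/(elapsed time); on a piecewise-linear x-t graph the path length is Σ|Δx|.
0–5 s: |Δx| = |-9 − -12| = 3 cm
5–10 s: |Δx| = |11 − -9| = 20 cm
10–11 s: |Δx| = |-9 − 11| = 20 cm
11–17 s: |Δx| = |-5 − -9| = 4 cm
Total path = 47 cm; average speed = 47/17 = 47/17 cm/s.

47/17 cm/s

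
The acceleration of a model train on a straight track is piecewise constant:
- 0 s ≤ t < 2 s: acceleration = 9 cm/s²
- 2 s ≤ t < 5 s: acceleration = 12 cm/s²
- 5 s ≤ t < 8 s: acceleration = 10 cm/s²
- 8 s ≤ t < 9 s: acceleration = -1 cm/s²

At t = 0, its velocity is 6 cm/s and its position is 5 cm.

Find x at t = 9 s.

On each constant-a segment, Δv = aΔt and Δx = v₀Δt + ½aΔt²; chain segment to segment.
0–2 s: v starts 6 cm/s; Δx = 6·2 + ½·9·2² = 30 cm; v ends 24 cm/s.
2–5 s: v starts 24 cm/s; Δx = 24·3 + ½·12·3² = 126 cm; v ends 60 cm/s.
5–8 s: v starts 60 cm/s; Δx = 60·3 + ½·10·3² = 225 cm; v ends 90 cm/s.
8–9 s: v starts 90 cm/s; Δx = 90·1 + ½·-1·1² = 89.5 cm; v ends 89 cm/s.
x(9) = 5 + Σ Δx = 475.5 cm.

475.5 cm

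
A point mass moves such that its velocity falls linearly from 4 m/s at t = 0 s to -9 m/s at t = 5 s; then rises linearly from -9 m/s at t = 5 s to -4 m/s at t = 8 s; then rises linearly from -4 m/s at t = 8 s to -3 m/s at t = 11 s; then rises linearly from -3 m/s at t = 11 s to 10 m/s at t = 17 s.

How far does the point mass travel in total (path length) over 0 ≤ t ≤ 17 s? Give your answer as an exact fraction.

1919/26 m

Distance (not displacement) is the total path length: add the absolute areas under v-t.
0–5 s: v = 0 at t = 20/13 s; triangle areas 40/13 + 405/26 = 485/26 m
5–8 s: |½(-9 + -4)(3)| = 19.5 m
8–11 s: |½(-4 + -3)(3)| = 10.5 m
11–17 s: v = 0 at t = 161/13 s; triangle areas 27/13 + 300/13 = 327/13 m
Total distance = 1919/26 m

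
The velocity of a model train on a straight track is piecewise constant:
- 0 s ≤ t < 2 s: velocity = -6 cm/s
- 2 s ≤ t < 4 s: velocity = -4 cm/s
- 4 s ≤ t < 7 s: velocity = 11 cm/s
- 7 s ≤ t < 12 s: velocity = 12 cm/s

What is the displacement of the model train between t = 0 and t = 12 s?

Net displacement equals the area under the velocity-time graph (areas below the axis count negative).
0–2 s: -6 × 2 = -12 cm
2–4 s: -4 × 2 = -8 cm
4–7 s: 11 × 3 = 33 cm
7–12 s: 12 × 5 = 60 cm
Net displacement = 73 cm

73 cm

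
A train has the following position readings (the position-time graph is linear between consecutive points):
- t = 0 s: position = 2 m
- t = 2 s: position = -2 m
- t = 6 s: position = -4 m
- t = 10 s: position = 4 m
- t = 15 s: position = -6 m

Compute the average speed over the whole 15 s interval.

1.6 m/s

Average speed = (total path length)/(elapsed time); on a piecewise-linear x-t graph the path length is Σ|Δx|.
0–2 s: |Δx| = |-2 − 2| = 4 m
2–6 s: |Δx| = |-4 − -2| = 2 m
6–10 s: |Δx| = |4 − -4| = 8 m
10–15 s: |Δx| = |-6 − 4| = 10 m
Total path = 24 m; average speed = 24/15 = 1.6 m/s.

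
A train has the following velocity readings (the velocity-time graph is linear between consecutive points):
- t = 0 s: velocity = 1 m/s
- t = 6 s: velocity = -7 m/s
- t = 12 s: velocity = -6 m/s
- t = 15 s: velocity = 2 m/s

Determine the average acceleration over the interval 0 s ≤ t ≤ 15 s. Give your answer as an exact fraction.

1/15 m/s²

Average acceleration = Δv/Δt = (2 − 1)/(15 − 0) = 1/15 m/s².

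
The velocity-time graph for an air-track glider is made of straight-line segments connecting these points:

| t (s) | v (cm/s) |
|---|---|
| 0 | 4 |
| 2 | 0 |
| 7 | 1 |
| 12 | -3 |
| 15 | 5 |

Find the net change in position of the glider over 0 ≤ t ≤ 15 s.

Displacement is the signed area under the v-t curve.
0–2 s: ½(4 + 0)(2) = 4 cm
2–7 s: ½(0 + 1)(5) = 2.5 cm
7–12 s: ½(1 + -3)(5) = -5 cm
12–15 s: ½(-3 + 5)(3) = 3 cm
Net displacement = 4.5 cm

4.5 cm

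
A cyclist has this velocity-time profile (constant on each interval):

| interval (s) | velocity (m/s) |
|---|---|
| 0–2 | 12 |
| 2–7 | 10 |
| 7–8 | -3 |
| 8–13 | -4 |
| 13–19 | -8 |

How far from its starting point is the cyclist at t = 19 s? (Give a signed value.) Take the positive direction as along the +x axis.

Net displacement equals the area under the velocity-time graph (areas below the axis count negative).
0–2 s: 12 × 2 = 24 m
2–7 s: 10 × 5 = 50 m
7–8 s: -3 × 1 = -3 m
8–13 s: -4 × 5 = -20 m
13–19 s: -8 × 6 = -48 m
Net displacement = 3 m

3 m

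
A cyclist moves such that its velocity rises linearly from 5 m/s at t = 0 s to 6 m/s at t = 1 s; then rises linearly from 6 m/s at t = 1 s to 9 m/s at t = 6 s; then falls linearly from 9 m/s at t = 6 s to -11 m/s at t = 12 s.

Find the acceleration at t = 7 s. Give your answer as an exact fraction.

-10/3 m/s²

Acceleration is the slope of the v-t graph on 6–12 s: (-11 − 9)/(12 − 6) = -10/3 m/s².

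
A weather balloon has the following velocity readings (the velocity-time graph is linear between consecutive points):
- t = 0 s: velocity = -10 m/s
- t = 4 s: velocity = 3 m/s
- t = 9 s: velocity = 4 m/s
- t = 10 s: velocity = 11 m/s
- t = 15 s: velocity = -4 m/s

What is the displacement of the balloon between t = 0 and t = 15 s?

Net displacement equals the area under the velocity-time graph (areas below the axis count negative).
0–4 s: ½(-10 + 3)(4) = -14 m
4–9 s: ½(3 + 4)(5) = 17.5 m
9–10 s: ½(4 + 11)(1) = 7.5 m
10–15 s: ½(11 + -4)(5) = 17.5 m
Net displacement = 28.5 m

28.5 m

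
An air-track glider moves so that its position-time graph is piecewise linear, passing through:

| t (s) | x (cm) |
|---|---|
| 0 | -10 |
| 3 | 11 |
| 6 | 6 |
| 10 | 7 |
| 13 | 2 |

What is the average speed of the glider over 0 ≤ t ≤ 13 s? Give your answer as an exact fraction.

32/13 cm/s

Average speed = (total path length)/(elapsed time); on a piecewise-linear x-t graph the path length is Σ|Δx|.
0–3 s: |Δx| = |11 − -10| = 21 cm
3–6 s: |Δx| = |6 − 11| = 5 cm
6–10 s: |Δx| = |7 − 6| = 1 cm
10–13 s: |Δx| = |2 − 7| = 5 cm
Total path = 32 cm; average speed = 32/13 = 32/13 cm/s.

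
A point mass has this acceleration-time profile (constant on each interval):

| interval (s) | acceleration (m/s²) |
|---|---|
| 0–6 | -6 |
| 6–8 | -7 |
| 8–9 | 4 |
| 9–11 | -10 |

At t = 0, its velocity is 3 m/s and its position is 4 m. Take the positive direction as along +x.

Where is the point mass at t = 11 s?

-317 m

On each constant-a segment, Δv = aΔt and Δx = v₀Δt + ½aΔt²; chain segment to segment.
0–6 s: v starts 3 m/s; Δx = 3·6 + ½·-6·6² = -90 m; v ends -33 m/s.
6–8 s: v starts -33 m/s; Δx = -33·2 + ½·-7·2² = -80 m; v ends -47 m/s.
8–9 s: v starts -47 m/s; Δx = -47·1 + ½·4·1² = -45 m; v ends -43 m/s.
9–11 s: v starts -43 m/s; Δx = -43·2 + ½·-10·2² = -106 m; v ends -63 m/s.
x(11) = 4 + Σ Δx = -317 m.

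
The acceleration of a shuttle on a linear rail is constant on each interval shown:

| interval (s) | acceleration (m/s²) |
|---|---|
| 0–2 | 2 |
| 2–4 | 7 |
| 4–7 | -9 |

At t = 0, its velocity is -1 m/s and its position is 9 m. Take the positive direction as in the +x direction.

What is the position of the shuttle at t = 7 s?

41.5 m

On each constant-a segment, Δv = aΔt and Δx = v₀Δt + ½aΔt²; chain segment to segment.
0–2 s: v starts -1 m/s; Δx = -1·2 + ½·2·2² = 2 m; v ends 3 m/s.
2–4 s: v starts 3 m/s; Δx = 3·2 + ½·7·2² = 20 m; v ends 17 m/s.
4–7 s: v starts 17 m/s; Δx = 17·3 + ½·-9·3² = 10.5 m; v ends -10 m/s.
x(7) = 9 + Σ Δx = 41.5 m.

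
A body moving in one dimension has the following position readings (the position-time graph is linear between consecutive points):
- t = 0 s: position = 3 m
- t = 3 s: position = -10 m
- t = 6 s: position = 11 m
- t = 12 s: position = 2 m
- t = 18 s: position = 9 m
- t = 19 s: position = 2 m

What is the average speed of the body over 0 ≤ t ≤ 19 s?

3 m/s

Average speed = (total path length)/(elapsed time); on a piecewise-linear x-t graph the path length is Σ|Δx|.
0–3 s: |Δx| = |-10 − 3| = 13 m
3–6 s: |Δx| = |11 − -10| = 21 m
6–12 s: |Δx| = |2 − 11| = 9 m
12–18 s: |Δx| = |9 − 2| = 7 m
18–19 s: |Δx| = |2 − 9| = 7 m
Total path = 57 m; average speed = 57/19 = 3 m/s.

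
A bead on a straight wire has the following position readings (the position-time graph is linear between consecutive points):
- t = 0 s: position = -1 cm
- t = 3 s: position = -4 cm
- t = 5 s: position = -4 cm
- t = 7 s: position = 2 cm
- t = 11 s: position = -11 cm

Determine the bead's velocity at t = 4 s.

0 cm/s

Velocity is the slope of the x-t graph on 3–5 s: (-4 − -4)/(5 − 3) = 0 cm/s.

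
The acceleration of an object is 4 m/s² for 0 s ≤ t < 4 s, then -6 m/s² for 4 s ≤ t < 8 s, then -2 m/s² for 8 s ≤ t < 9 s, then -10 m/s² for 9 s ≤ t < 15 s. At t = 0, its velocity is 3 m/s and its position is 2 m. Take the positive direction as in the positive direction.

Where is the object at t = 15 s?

-154 m

On each constant-a segment, Δv = aΔt and Δx = v₀Δt + ½aΔt²; chain segment to segment.
0–4 s: v starts 3 m/s; Δx = 3·4 + ½·4·4² = 44 m; v ends 19 m/s.
4–8 s: v starts 19 m/s; Δx = 19·4 + ½·-6·4² = 28 m; v ends -5 m/s.
8–9 s: v starts -5 m/s; Δx = -5·1 + ½·-2·1² = -6 m; v ends -7 m/s.
9–15 s: v starts -7 m/s; Δx = -7·6 + ½·-10·6² = -222 m; v ends -67 m/s.
x(15) = 2 + Σ Δx = -154 m.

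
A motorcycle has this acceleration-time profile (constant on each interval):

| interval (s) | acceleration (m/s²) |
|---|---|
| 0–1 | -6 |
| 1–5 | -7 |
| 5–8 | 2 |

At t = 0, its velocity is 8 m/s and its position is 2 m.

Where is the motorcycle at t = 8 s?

-110 m

On each constant-a segment, Δv = aΔt and Δx = v₀Δt + ½aΔt²; chain segment to segment.
0–1 s: v starts 8 m/s; Δx = 8·1 + ½·-6·1² = 5 m; v ends 2 m/s.
1–5 s: v starts 2 m/s; Δx = 2·4 + ½·-7·4² = -48 m; v ends -26 m/s.
5–8 s: v starts -26 m/s; Δx = -26·3 + ½·2·3² = -69 m; v ends -20 m/s.
x(8) = 2 + Σ Δx = -110 m.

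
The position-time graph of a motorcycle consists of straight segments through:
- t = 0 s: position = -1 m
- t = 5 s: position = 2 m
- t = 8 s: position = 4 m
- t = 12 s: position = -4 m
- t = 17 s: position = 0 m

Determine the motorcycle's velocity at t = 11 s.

Velocity is the slope of the x-t graph on 8–12 s: (-4 − 4)/(12 − 8) = -2 m/s.

-2 m/s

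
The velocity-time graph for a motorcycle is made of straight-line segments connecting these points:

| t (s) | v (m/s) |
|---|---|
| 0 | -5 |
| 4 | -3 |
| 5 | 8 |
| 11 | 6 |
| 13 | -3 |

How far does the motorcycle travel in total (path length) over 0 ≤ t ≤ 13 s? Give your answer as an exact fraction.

Distance (not displacement) is the total path length: add the absolute areas under v-t.
0–4 s: |½(-5 + -3)(4)| = 16 m
4–5 s: v = 0 at t = 47/11 s; triangle areas 9/22 + 32/11 = 73/22 m
5–11 s: |½(8 + 6)(6)| = 42 m
11–13 s: v = 0 at t = 37/3 s; triangle areas 4 + 1 = 5 m
Total distance = 1459/22 m

1459/22 m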